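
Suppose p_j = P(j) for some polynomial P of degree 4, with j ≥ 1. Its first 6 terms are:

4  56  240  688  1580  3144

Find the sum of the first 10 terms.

1st diffs: 52, 184, 448, 892, 1564.
2nd diffs: 132, 264, 444, 672.
3rd diffs: 132, 180, 228.
4th diffs: 48, 48 (constant).
Newton forward-difference form: p_j = 4 + 52·C(j-1,1) + 132·C(j-1,2) + 132·C(j-1,3) + 48·C(j-1,4).
Continuing: 5656, 9440, 14868, 22360.
Summing j = 1..10 (10 terms) gives 58036.

58036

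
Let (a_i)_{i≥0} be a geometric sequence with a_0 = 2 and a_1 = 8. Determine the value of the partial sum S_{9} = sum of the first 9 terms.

174762

Common ratio r = 4.
a_i = 2·4^(i-0).
S = 2·(4^9 - 1)/(4 - 1) = 2·(262144 - 1)/(3) = 174762.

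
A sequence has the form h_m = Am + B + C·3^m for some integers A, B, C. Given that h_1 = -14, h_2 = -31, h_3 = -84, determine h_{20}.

Write the equations: A + B + 3C = -14; 2A + B + 9C = -31; 3A + B + 27C = -84.
Subtracting the first from the second: A + 6C = -17.
Subtracting the second from the third: A + 18C = -53.
Solving: C = -3, A = 1, then B = -6.
Hence h_{20} = 1·20 + (-6) + (-3)·3486784401 = -10460353189.

-10460353189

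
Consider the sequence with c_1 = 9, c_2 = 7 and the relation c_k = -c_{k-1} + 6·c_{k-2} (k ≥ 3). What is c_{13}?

Iterate the recurrence:
c_3 = 47;  c_4 = -5;  c_5 = 287;  …;  c_{10} = -39821;  c_{11} = 136871;  c_{12} = -375797;  c_{13} = 1197023.
(Characteristic roots are 2 and -3.)

1197023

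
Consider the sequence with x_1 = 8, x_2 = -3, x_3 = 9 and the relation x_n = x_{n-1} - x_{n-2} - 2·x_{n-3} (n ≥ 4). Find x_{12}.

-289

Step forward from the initial values:
x_4 = -4, x_5 = -7, x_6 = -21, x_7 = -6, x_8 = 29, x_9 = 77, x_{10} = 60, x_{11} = -75, x_{12} = -289.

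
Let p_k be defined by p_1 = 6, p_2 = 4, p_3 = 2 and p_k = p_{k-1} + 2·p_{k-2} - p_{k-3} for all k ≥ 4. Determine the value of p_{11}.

160

p_4 = 4; p_5 = 4; p_6 = 10; p_7 = 14; p_8 = 30; p_9 = 48; p_{10} = 94; p_{11} = 160.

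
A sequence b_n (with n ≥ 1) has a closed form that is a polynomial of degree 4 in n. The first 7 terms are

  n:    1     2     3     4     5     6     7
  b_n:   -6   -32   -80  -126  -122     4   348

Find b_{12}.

10378

1st diffs: -26, -48, -46, 4, 126, 344.
2nd diffs: -22, 2, 50, 122, 218.
3rd diffs: 24, 48, 72, 96.
4th diffs: 24, 24, 24 (constant).
So b_n = n^4 - 6n^3 + n - 2.
Evaluating at n = 12 gives b_{12} = 10378.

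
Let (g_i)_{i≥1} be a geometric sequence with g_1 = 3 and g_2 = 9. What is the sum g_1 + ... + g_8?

9840

Common ratio r = 3.
g_i = 3·3^(i-1).
S = 3·(3^8 - 1)/(3 - 1) = 3·(6561 - 1)/(2) = 9840.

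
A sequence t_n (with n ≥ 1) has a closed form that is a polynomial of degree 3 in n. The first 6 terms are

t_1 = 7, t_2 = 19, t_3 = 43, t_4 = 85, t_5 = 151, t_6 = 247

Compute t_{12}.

1789

1st diffs: 12, 24, 42, 66, 96.
2nd diffs: 12, 18, 24, 30.
3rd diffs: 6, 6, 6 (constant).
So t_n = n^3 + 5n + 1.
Evaluating at n = 12 gives t_{12} = 1789.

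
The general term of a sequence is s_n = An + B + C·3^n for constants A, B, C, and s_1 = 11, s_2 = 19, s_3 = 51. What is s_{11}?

Plug in n = 1, 2, 3: A + B + 3C = 11; 2A + B + 9C = 19; 3A + B + 27C = 51.
Subtracting the first from the second: A + 6C = 8.
Subtracting the second from the third: A + 18C = 32.
Solving: C = 2, A = -4, then B = 9.
Therefore s_{11} = -44 + 9 + 2·177147 = 354259.

354259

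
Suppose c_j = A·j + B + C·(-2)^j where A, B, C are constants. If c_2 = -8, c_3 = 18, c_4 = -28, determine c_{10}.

Write the equations: 2A + B + 4C = -8; 3A + B - 8C = 18; 4A + B + 16C = -28.
Subtracting the first from the second: A - 12C = 26.
Subtracting the second from the third: A + 24C = -46.
Solving: C = -2, A = 2, then B = -4.
Therefore c_{10} = 20 + (-4) + (-2)·1024 = -2032.

-2032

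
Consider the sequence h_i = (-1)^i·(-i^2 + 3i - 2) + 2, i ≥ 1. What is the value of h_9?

58

(-1)^9 = -1; -i^2 + 3i - 2 at i=9 is -56; so h_9 = 58.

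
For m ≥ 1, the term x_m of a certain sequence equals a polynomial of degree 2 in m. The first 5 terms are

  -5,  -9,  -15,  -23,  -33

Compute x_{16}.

-275

1st diffs: -4, -6, -8, -10.
2nd diffs: -2, -2, -2 (constant).
Newton forward-difference form: x_m = -5 + (-4)·C(m-1,1) + (-2)·C(m-1,2).
At m = 16: m-1 = 15, so x_{16} = -5 - 60 - 210 = -275.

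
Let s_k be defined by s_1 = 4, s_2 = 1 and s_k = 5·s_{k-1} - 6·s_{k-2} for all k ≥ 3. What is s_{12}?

s_3 = -19  s_4 = -101  s_5 = -391  s_6 = -1349  s_7 = -4399  s_8 = -13901  s_9 = -43111  s_{10} = -132149  s_{11} = -402079  s_{12} = -1217501.
(Characteristic roots are 3 and 2.)

-1217501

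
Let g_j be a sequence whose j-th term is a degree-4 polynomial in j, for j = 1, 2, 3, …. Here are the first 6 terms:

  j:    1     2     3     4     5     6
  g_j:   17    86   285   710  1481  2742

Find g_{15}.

71781

1st diffs: 69, 199, 425, 771, 1261.
2nd diffs: 130, 226, 346, 490.
3rd diffs: 96, 120, 144.
4th diffs: 24, 24 (constant).
Newton forward-difference form: g_j = 17 + 69·C(j-1,1) + 130·C(j-1,2) + 96·C(j-1,3) + 24·C(j-1,4).
At j = 15: j-1 = 14, so g_{15} = 17 + 966 + 11830 + 34944 + 24024 = 71781.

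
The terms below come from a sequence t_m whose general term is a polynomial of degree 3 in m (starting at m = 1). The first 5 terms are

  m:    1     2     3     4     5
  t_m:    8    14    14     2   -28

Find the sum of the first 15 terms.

-10170

1st diffs: 6, 0, -12, -30.
2nd diffs: -6, -12, -18.
3rd diffs: -6, -6 (constant).
Newton forward-difference form: t_m = 8 + 6·C(m-1,1) + (-6)·C(m-1,2) + (-6)·C(m-1,3).
Continuing: …, -82, -166, -286, -448, …, t_{15} = -2638.
Summing m = 1..15 (15 terms) gives -10170.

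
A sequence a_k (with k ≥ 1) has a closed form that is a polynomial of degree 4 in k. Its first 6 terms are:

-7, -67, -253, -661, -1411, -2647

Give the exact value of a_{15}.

1st diffs: -60, -186, -408, -750, -1236.
2nd diffs: -126, -222, -342, -486.
3rd diffs: -96, -120, -144.
4th diffs: -24, -24 (constant).
So a_k = -k^4 - 6k^3 - 2k^2 + 3k - 1.
Evaluating at k = 15 gives a_{15} = -71281.

-71281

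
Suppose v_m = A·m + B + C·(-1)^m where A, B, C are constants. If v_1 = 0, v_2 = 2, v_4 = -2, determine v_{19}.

-36

Write the equations: A + B - C = 0; 2A + B + C = 2; 4A + B + C = -2.
Subtracting the first from the second: A + 2C = 2.
Subtracting the second from the third: 2A = -4.
Solving: C = 2, A = -2, then B = 4.
Therefore v_{19} = -38 + 4 + 2·(-1) = -36.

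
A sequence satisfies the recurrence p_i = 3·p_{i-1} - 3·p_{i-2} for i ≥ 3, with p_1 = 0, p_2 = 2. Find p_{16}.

p_3 = 6;  p_4 = 12;  p_5 = 18;  …;  p_{13} = 0;  p_{14} = 1458;  p_{15} = 4374;  p_{16} = 8748.

8748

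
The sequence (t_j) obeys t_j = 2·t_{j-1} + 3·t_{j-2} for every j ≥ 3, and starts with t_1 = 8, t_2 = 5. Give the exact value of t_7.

t_3 = 34; t_4 = 83; t_5 = 268; t_6 = 785; t_7 = 2374.
(Characteristic roots are 3 and -1.)

2374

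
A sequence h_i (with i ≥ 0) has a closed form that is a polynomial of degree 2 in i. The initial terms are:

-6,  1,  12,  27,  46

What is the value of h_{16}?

1st diffs: 7, 11, 15, 19.
2nd diffs: 4, 4, 4 (constant).
So h_i = 2i^2 + 5i - 6.
Evaluating at i = 16 gives h_{16} = 586.

586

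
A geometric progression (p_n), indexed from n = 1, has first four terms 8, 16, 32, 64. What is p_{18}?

Common ratio r = 2.
p_n = 8·2^(n-1).
p_{18} = 8·2^17 = 1048576.

1048576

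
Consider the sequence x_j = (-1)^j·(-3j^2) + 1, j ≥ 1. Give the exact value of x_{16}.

-767

(-1)^16 = 1; -3j^2 at j=16 is -768; so x_{16} = -767.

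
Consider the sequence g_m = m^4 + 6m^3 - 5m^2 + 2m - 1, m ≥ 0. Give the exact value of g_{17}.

111587

g_{17} = 1·17^4 + 6·17^3 - 5·17^2 + 2·17 - 1 = 111587.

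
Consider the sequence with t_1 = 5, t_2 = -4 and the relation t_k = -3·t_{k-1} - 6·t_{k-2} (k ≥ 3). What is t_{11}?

Iterate the recurrence:
t_3 = -18; t_4 = 78; t_5 = -126; t_6 = -90; t_7 = 1026; t_8 = -2538; t_9 = 1458; t_{10} = 10854; t_{11} = -41310.

-41310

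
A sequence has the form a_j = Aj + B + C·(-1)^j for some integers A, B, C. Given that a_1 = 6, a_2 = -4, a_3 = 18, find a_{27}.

Write the equations: A + B - C = 6; 2A + B + C = -4; 3A + B - C = 18.
Subtracting the first from the second: A + 2C = -10.
Subtracting the second from the third: A - 2C = 22.
Solving: C = -8, A = 6, then B = -8.
So a_j = 6·j + (-8) + (-8)·(-1)^j; at j=27 this is 162.

162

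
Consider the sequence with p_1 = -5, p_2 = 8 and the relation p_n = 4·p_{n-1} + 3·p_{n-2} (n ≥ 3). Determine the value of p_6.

p_3 = 17, p_4 = 92, p_5 = 419, p_6 = 1952.

1952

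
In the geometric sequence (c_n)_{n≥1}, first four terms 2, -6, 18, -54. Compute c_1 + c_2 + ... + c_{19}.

581130734

Common ratio r = -3.
c_n = 2·(-3)^(n-1).
S = 2·((-3)^19 - 1)/(-3 - 1) = 2·(-1162261467 - 1)/(-4) = 581130734.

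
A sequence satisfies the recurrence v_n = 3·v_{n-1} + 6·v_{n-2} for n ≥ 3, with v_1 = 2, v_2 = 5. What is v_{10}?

787239

Step forward from the initial values:
v_3 = 27;  v_4 = 111;  v_5 = 495;  v_6 = 2151;  v_7 = 9423;  v_8 = 41175;  v_9 = 180063;  v_{10} = 787239.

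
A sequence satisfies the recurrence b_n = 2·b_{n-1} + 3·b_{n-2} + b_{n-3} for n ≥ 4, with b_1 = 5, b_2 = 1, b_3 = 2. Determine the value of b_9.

Applying the relation repeatedly:
b_4 = 12, b_5 = 31, b_6 = 100, b_7 = 305, b_8 = 941, b_9 = 2897.

2897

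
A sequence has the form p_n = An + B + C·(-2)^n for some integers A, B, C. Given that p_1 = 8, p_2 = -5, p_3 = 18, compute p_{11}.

Write the equations: A + B - 2C = 8; 2A + B + 4C = -5; 3A + B - 8C = 18.
Subtracting the first from the second: A + 6C = -13.
Subtracting the second from the third: A - 12C = 23.
Solving: C = -2, A = -1, then B = 5.
Hence p_{11} = -1·11 + 5 + (-2)·(-2048) = 4090.

4090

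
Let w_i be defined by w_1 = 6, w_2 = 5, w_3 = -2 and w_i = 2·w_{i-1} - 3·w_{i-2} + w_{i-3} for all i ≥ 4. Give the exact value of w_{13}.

555

Applying the relation repeatedly:
w_4 = -13; w_5 = -15; w_6 = 7; w_7 = 46; w_8 = 56; w_9 = -19; w_{10} = -160; w_{11} = -207; w_{12} = 47; w_{13} = 555.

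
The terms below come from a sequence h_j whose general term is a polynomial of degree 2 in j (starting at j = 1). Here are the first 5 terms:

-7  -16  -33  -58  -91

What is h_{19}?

1st diffs: -9, -17, -25, -33.
2nd diffs: -8, -8, -8 (constant).
Newton forward-difference form: h_j = -7 + (-9)·C(j-1,1) + (-8)·C(j-1,2).
At j = 19: j-1 = 18, so h_{19} = -7 - 162 - 1224 = -1393.

-1393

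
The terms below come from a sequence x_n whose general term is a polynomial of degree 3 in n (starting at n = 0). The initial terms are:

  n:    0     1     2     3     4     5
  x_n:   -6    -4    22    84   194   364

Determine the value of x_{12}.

1st diffs: 2, 26, 62, 110, 170.
2nd diffs: 24, 36, 48, 60.
3rd diffs: 12, 12, 12 (constant).
Newton forward-difference form: x_n = -6 + 2·C(n,1) + 24·C(n,2) + 12·C(n,3).
At n = 12: n = 12, so x_{12} = -6 + 24 + 1584 + 2640 = 4242.

4242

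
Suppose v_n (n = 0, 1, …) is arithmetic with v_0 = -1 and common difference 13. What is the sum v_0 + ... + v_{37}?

v_n = -1 + (n - 0)·13.
v_{37} = 480; S = 38·(-1 + 480)/2 = 9101.

9101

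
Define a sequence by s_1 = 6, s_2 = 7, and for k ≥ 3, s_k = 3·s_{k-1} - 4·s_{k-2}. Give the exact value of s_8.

s_3 = -3, s_4 = -37, s_5 = -99, s_6 = -149, s_7 = -51, s_8 = 443.

443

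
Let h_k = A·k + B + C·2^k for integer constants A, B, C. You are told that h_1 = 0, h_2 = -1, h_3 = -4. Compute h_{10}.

Plug in k = 1, 2, 3: A + B + 2C = 0; 2A + B + 4C = -1; 3A + B + 8C = -4.
Subtracting the first from the second: A + 2C = -1.
Subtracting the second from the third: A + 4C = -3.
Solving: C = -1, A = 1, then B = 1.
So h_k = 1·k + 1 + (-1)·2^k; at k=10 this is -1013.

-1013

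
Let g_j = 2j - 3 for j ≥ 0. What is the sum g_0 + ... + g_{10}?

Over j = 0..10: Σj = 55.
Total = (2)·55 + (-3)·11 = 77.

77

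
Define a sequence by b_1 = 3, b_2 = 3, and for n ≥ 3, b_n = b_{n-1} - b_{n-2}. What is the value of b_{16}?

-3

b_3 = 0; b_4 = -3; b_5 = -3; …; b_{13} = 3; b_{14} = 3; b_{15} = 0; b_{16} = -3.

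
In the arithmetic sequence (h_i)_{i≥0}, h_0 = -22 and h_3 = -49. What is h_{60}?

-562

Common difference d = (-49 - (-22)) / (3 - 0) = -9.
h_i = -22 + (i - 0)·(-9).
h_{60} = -22 + 60·(-9) = -562.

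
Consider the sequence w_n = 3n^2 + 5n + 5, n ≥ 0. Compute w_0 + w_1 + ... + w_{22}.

Over n = 0..22: Σn = 253, Σn² = 3795.
Total = (3)·3795 + (5)·253 + (5)·23 = 12765.

12765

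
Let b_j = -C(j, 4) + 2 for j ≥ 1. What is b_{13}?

C(13, 4) = 715, so b_{13} = -713.

-713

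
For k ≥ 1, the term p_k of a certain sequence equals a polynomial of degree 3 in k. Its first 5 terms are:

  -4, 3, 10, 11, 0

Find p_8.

-165

1st diffs: 7, 7, 1, -11.
2nd diffs: 0, -6, -12.
3rd diffs: -6, -6 (constant).
So p_k = -k^3 + 6k^2 - 4k - 5.
Evaluating at k = 8 gives p_8 = -165.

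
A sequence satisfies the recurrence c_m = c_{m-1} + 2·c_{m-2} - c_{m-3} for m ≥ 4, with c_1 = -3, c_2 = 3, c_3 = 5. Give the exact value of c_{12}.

1435

Step forward from the initial values:
c_4 = 14, c_5 = 21, c_6 = 44, c_7 = 72, c_8 = 139, c_9 = 239, c_{10} = 445, c_{11} = 784, c_{12} = 1435.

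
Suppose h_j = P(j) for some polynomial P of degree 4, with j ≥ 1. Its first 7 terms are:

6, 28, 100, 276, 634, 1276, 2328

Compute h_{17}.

80278

1st diffs: 22, 72, 176, 358, 642, 1052.
2nd diffs: 50, 104, 182, 284, 410.
3rd diffs: 54, 78, 102, 126.
4th diffs: 24, 24, 24 (constant).
So h_j = j^4 - j^3 + 6j^2 - 4j + 4.
Evaluating at j = 17 gives h_{17} = 80278.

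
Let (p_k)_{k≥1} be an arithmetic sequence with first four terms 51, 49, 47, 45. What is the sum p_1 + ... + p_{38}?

532

Common difference d = -2.
p_k = 51 + (k - 1)·(-2).
p_{38} = -23; S = 38·(51 + (-23))/2 = 532.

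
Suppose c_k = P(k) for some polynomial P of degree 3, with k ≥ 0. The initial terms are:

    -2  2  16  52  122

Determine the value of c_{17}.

1st diffs: 4, 14, 36, 70.
2nd diffs: 10, 22, 34.
3rd diffs: 12, 12 (constant).
Newton forward-difference form: c_k = -2 + 4·C(k,1) + 10·C(k,2) + 12·C(k,3).
At k = 17: k = 17, so c_{17} = -2 + 68 + 1360 + 8160 = 9586.

9586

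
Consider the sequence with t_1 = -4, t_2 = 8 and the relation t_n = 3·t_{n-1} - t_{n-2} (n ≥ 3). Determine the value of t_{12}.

Compute successive terms:
t_3 = 28, t_4 = 76, t_5 = 200, t_6 = 524, t_7 = 1372, t_8 = 3592, t_9 = 9404, t_{10} = 24620, t_{11} = 64456, t_{12} = 168748.

168748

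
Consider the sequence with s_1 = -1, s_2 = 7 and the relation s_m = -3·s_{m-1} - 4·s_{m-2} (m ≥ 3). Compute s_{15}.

Step forward from the initial values:
s_3 = -17;  s_4 = 23;  s_5 = -1;  …;  s_{12} = 8279;  s_{13} = -8641;  s_{14} = -7193;  s_{15} = 56143.

56143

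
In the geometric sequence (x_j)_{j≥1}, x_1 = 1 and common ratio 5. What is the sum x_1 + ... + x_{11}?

x_j = 1·5^(j-1).
S = 1·(5^11 - 1)/(5 - 1) = 1·(48828125 - 1)/(4) = 12207031.

12207031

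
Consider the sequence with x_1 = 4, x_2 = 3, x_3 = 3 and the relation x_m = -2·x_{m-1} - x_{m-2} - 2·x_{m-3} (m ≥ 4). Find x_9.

x_4 = -17; x_5 = 25; x_6 = -39; x_7 = 87; x_8 = -185; x_9 = 361.

361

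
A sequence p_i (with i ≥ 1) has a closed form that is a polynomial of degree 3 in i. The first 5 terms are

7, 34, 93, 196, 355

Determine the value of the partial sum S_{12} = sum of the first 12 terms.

14846

1st diffs: 27, 59, 103, 159.
2nd diffs: 32, 44, 56.
3rd diffs: 12, 12 (constant).
So p_i = 2i^3 + 4i^2 + i.
Continuing: …, 582, 889, 1288, 1791, …, p_{12} = 4044.
Summing i = 1..12 (12 terms) gives 14846.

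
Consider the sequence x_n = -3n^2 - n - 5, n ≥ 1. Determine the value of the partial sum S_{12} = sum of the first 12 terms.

-2088

Over n = 1..12: Σn = 78, Σn² = 650.
Total = (-3)·650 + (-1)·78 + (-5)·12 = -2088.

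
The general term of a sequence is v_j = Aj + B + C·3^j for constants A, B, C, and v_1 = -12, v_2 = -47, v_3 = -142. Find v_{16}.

-215233677

At j = 1, 2, 3: A + B + 3C = -12; 2A + B + 9C = -47; 3A + B + 27C = -142.
Subtracting the first from the second: A + 6C = -35.
Subtracting the second from the third: A + 18C = -95.
Solving: C = -5, A = -5, then B = 8.
Hence v_{16} = -5·16 + 8 + (-5)·43046721 = -215233677.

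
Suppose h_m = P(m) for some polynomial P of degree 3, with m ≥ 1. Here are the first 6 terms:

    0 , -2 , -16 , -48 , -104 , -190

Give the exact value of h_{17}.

1st diffs: -2, -14, -32, -56, -86.
2nd diffs: -12, -18, -24, -30.
3rd diffs: -6, -6, -6 (constant).
So h_m = -m^3 + 5m - 4.
Evaluating at m = 17 gives h_{17} = -4832.

-4832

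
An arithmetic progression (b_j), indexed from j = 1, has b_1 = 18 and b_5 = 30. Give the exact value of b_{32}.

Common difference d = (30 - 18) / (5 - 1) = 3.
b_j = 18 + (j - 1)·3.
b_{32} = 18 + 31·3 = 111.

111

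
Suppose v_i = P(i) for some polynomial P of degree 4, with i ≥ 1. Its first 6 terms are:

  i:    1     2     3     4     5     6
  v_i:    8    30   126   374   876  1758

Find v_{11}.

17958

1st diffs: 22, 96, 248, 502, 882.
2nd diffs: 74, 152, 254, 380.
3rd diffs: 78, 102, 126.
4th diffs: 24, 24 (constant).
Newton forward-difference form: v_i = 8 + 22·C(i-1,1) + 74·C(i-1,2) + 78·C(i-1,3) + 24·C(i-1,4).
At i = 11: i-1 = 10, so v_{11} = 8 + 220 + 3330 + 9360 + 5040 = 17958.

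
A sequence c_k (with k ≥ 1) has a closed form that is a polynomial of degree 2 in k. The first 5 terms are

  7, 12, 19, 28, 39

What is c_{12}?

172

1st diffs: 5, 7, 9, 11.
2nd diffs: 2, 2, 2 (constant).
So c_k = k^2 + 2k + 4.
Evaluating at k = 12 gives c_{12} = 172.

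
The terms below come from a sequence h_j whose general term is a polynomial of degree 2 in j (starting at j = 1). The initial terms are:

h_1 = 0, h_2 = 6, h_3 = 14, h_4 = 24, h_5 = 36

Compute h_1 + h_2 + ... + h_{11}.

660

1st diffs: 6, 8, 10, 12.
2nd diffs: 2, 2, 2 (constant).
So h_j = j^2 + 3j - 4.
Continuing: …, 50, 66, 84, 104, …, h_{11} = 150.
Summing j = 1..11 (11 terms) gives 660.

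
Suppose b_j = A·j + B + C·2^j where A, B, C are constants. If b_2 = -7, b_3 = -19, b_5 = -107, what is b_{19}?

Write the equations: 2A + B + 4C = -7; 3A + B + 8C = -19; 5A + B + 32C = -107.
Subtracting the first from the second: A + 4C = -12.
Subtracting the second from the third: 2A + 24C = -88.
Solving: C = -4, A = 4, then B = 1.
Therefore b_{19} = 76 + 1 + (-4)·524288 = -2097075.

-2097075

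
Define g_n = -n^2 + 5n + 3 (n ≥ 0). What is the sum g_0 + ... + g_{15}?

-592

Over n = 0..15: Σn = 120, Σn² = 1240.
Total = (-1)·1240 + (5)·120 + (3)·16 = -592.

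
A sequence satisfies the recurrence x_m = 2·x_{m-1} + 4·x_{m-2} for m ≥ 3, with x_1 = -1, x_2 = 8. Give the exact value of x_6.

544

Compute successive terms:
x_3 = 12  x_4 = 56  x_5 = 160  x_6 = 544.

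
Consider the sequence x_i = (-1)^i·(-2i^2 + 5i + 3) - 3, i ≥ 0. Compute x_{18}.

(-1)^18 = 1; -2i^2 + 5i + 3 at i=18 is -555; so x_{18} = -558.

-558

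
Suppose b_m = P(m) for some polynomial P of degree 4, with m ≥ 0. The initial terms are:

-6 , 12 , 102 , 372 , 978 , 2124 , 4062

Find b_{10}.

1st diffs: 18, 90, 270, 606, 1146, 1938.
2nd diffs: 72, 180, 336, 540, 792.
3rd diffs: 108, 156, 204, 252.
4th diffs: 48, 48, 48 (constant).
So b_m = 2m^4 + 6m^3 + 4m^2 + 6m - 6.
Evaluating at m = 10 gives b_{10} = 26454.

26454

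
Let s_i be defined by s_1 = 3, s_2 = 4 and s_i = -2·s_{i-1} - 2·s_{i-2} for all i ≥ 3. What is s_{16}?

s_3 = -14, s_4 = 20, s_5 = -12, …, s_{13} = -192, s_{14} = -256, s_{15} = 896, s_{16} = -1280.

-1280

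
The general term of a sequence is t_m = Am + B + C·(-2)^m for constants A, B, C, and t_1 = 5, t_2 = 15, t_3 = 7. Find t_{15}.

-32705

At m = 1, 2, 3: A + B - 2C = 5; 2A + B + 4C = 15; 3A + B - 8C = 7.
Subtracting the first from the second: A + 6C = 10.
Subtracting the second from the third: A - 12C = -8.
Solving: C = 1, A = 4, then B = 3.
So t_m = 4·m + 3 + 1·(-2)^m; at m=15 this is -32705.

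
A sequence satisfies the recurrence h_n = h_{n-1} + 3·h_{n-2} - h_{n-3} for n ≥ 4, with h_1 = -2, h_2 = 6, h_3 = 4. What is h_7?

164

Iterate the recurrence:
h_4 = 24  h_5 = 30  h_6 = 98  h_7 = 164.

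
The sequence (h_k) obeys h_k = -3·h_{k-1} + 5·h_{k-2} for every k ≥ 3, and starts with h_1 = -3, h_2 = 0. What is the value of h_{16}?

Applying the relation repeatedly:
h_3 = -15;  h_4 = 45;  h_5 = -210;  …;  h_{13} = -19597035;  h_{14} = 82162080;  h_{15} = -344471415;  h_{16} = 1444224645.

1444224645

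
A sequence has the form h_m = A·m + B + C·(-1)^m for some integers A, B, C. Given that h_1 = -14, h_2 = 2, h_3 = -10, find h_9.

2

Plug in m = 1, 2, 3: A + B - C = -14; 2A + B + C = 2; 3A + B - C = -10.
Subtracting the first from the second: A + 2C = 16.
Subtracting the second from the third: A - 2C = -12.
Solving: C = 7, A = 2, then B = -9.
Therefore h_9 = 18 + (-9) + 7·(-1) = 2.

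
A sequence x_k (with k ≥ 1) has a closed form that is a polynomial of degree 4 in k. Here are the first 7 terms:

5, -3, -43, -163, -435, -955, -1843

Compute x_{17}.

1st diffs: -8, -40, -120, -272, -520, -888.
2nd diffs: -32, -80, -152, -248, -368.
3rd diffs: -48, -72, -96, -120.
4th diffs: -24, -24, -24 (constant).
Newton forward-difference form: x_k = 5 + (-8)·C(k-1,1) + (-32)·C(k-1,2) + (-48)·C(k-1,3) + (-24)·C(k-1,4).
At k = 17: k-1 = 16, so x_{17} = 5 - 128 - 3840 - 26880 - 43680 = -74523.

-74523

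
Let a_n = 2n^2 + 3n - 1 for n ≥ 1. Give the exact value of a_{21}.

a_{21} = 2·21^2 + 3·21 - 1 = 944.

944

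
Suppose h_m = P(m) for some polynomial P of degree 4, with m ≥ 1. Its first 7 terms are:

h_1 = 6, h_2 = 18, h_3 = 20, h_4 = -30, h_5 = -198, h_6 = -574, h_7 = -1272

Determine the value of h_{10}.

1st diffs: 12, 2, -50, -168, -376, -698.
2nd diffs: -10, -52, -118, -208, -322.
3rd diffs: -42, -66, -90, -114.
4th diffs: -24, -24, -24 (constant).
Newton forward-difference form: h_m = 6 + 12·C(m-1,1) + (-10)·C(m-1,2) + (-42)·C(m-1,3) + (-24)·C(m-1,4).
At m = 10: m-1 = 9, so h_{10} = 6 + 108 - 360 - 3528 - 3024 = -6798.

-6798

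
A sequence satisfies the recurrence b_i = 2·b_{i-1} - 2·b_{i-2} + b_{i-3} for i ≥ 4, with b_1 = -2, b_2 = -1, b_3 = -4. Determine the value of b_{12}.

Step forward from the initial values:
b_4 = -8; b_5 = -9; b_6 = -6; b_7 = -2; b_8 = -1; b_9 = -4; b_{10} = -8; b_{11} = -9; b_{12} = -6.

-6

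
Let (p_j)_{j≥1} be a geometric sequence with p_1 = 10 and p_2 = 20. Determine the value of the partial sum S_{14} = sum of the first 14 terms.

Common ratio r = 2.
p_j = 10·2^(j-1).
S = 10·(2^14 - 1)/(2 - 1) = 10·(16384 - 1)/(1) = 163830.

163830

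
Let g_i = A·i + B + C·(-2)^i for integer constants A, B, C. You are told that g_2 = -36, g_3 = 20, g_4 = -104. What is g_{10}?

Write the equations: 2A + B + 4C = -36; 3A + B - 8C = 20; 4A + B + 16C = -104.
Subtracting the first from the second: A - 12C = 56.
Subtracting the second from the third: A + 24C = -124.
Solving: C = -5, A = -4, then B = -8.
So g_i = -4·i + (-8) + (-5)·(-2)^i; at i=10 this is -5168.

-5168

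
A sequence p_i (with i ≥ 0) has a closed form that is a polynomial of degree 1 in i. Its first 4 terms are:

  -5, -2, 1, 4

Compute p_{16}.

43

1st diffs: 3, 3, 3 (constant).
So p_i = 3i - 5.
Evaluating at i = 16 gives p_{16} = 43.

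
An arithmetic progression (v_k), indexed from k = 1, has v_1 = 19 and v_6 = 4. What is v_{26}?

Common difference d = (4 - 19) / (6 - 1) = -3.
v_k = 19 + (k - 1)·(-3).
v_{26} = 19 + 25·(-3) = -56.

-56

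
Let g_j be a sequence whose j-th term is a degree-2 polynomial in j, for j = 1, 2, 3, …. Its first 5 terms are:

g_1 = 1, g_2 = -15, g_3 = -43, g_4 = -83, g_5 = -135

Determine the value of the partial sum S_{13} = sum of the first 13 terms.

-4667

1st diffs: -16, -28, -40, -52.
2nd diffs: -12, -12, -12 (constant).
Newton forward-difference form: g_j = 1 + (-16)·C(j-1,1) + (-12)·C(j-1,2).
Continuing: …, -199, -275, -363, -463, …, g_{13} = -983.
Summing j = 1..13 (13 terms) gives -4667.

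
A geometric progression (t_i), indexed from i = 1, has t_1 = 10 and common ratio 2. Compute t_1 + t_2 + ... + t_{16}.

655350

t_i = 10·2^(i-1).
S = 10·(2^16 - 1)/(2 - 1) = 10·(65536 - 1)/(1) = 655350.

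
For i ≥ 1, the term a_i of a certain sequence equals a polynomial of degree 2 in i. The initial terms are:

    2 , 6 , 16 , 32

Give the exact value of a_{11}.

312

1st diffs: 4, 10, 16.
2nd diffs: 6, 6 (constant).
Newton forward-difference form: a_i = 2 + 4·C(i-1,1) + 6·C(i-1,2).
At i = 11: i-1 = 10, so a_{11} = 2 + 40 + 270 = 312.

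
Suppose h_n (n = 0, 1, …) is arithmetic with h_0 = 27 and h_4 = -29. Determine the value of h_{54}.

-729

Common difference d = (-29 - 27) / (4 - 0) = -14.
h_n = 27 + (n - 0)·(-14).
h_{54} = 27 + 54·(-14) = -729.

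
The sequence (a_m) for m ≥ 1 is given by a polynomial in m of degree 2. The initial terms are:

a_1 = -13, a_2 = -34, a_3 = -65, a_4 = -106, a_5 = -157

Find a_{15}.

1st diffs: -21, -31, -41, -51.
2nd diffs: -10, -10, -10 (constant).
Newton forward-difference form: a_m = -13 + (-21)·C(m-1,1) + (-10)·C(m-1,2).
At m = 15: m-1 = 14, so a_{15} = -13 - 294 - 910 = -1217.

-1217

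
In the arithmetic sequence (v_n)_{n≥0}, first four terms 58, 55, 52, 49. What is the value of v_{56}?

-110

Common difference d = -3.
v_n = 58 + (n - 0)·(-3).
v_{56} = 58 + 56·(-3) = -110.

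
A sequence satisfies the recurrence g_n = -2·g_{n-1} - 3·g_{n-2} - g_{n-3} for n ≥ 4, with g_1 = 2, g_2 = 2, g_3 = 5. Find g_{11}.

260

Applying the relation repeatedly:
g_4 = -18; g_5 = 19; g_6 = 11; g_7 = -61; g_8 = 70; g_9 = 32; g_{10} = -213; g_{11} = 260.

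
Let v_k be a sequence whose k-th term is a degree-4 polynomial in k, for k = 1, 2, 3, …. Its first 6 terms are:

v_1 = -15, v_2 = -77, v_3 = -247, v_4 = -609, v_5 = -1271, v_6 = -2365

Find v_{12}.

-28417

1st diffs: -62, -170, -362, -662, -1094.
2nd diffs: -108, -192, -300, -432.
3rd diffs: -84, -108, -132.
4th diffs: -24, -24 (constant).
So v_k = -k^4 - 4k^3 - 5k^2 - 4k - 1.
Evaluating at k = 12 gives v_{12} = -28417.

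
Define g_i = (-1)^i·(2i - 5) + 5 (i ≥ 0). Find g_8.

(-1)^8 = 1; 2i - 5 at i=8 is 11; so g_8 = 16.

16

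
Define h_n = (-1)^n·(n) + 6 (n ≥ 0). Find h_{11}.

-5

(-1)^11 = -1; n at n=11 is 11; so h_{11} = -5.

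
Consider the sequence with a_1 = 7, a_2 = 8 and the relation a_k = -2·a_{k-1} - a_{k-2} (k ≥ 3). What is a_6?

68

Applying the relation repeatedly:
a_3 = -23;  a_4 = 38;  a_5 = -53;  a_6 = 68.
(Characteristic roots are -1 and -1.)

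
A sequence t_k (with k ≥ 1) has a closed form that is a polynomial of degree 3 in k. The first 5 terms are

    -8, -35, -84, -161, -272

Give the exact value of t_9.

1st diffs: -27, -49, -77, -111.
2nd diffs: -22, -28, -34.
3rd diffs: -6, -6 (constant).
So t_k = -k^3 - 5k^2 - 5k + 3.
Evaluating at k = 9 gives t_9 = -1176.

-1176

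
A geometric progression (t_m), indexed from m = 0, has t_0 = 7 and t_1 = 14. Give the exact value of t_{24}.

Common ratio r = 2.
t_m = 7·2^(m-0).
t_{24} = 7·2^24 = 117440512.

117440512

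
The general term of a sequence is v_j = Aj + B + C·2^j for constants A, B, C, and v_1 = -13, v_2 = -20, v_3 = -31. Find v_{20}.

-2097218

The three given values yield: A + B + 2C = -13; 2A + B + 4C = -20; 3A + B + 8C = -31.
Subtracting the first from the second: A + 2C = -7.
Subtracting the second from the third: A + 4C = -11.
Solving: C = -2, A = -3, then B = -6.
So v_j = -3·j + (-6) + (-2)·2^j; at j=20 this is -2097218.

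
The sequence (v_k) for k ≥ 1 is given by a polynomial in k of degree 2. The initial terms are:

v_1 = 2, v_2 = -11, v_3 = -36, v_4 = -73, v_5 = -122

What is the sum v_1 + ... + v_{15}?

-6795

1st diffs: -13, -25, -37, -49.
2nd diffs: -12, -12, -12 (constant).
Newton forward-difference form: v_k = 2 + (-13)·C(k-1,1) + (-12)·C(k-1,2).
Continuing: …, -183, -256, -341, -438, …, v_{15} = -1272.
Summing k = 1..15 (15 terms) gives -6795.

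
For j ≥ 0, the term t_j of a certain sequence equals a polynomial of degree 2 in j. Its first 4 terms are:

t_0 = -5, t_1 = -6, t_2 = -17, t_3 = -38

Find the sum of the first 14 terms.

1st diffs: -1, -11, -21.
2nd diffs: -10, -10 (constant).
So t_j = -5j^2 + 4j - 5.
Continuing: …, -69, -110, -161, -222, …, t_{13} = -798.
Summing j = 0..13 (14 terms) gives -3801.

-3801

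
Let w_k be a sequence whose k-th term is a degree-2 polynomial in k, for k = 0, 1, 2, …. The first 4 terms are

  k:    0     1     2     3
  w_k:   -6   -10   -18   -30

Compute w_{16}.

-550

1st diffs: -4, -8, -12.
2nd diffs: -4, -4 (constant).
Newton forward-difference form: w_k = -6 + (-4)·C(k,1) + (-4)·C(k,2).
At k = 16: k = 16, so w_{16} = -6 - 64 - 480 = -550.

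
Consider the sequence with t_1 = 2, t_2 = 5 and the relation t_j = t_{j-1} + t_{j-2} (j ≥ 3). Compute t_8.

81

Compute successive terms:
t_3 = 7, t_4 = 12, t_5 = 19, t_6 = 31, t_7 = 50, t_8 = 81.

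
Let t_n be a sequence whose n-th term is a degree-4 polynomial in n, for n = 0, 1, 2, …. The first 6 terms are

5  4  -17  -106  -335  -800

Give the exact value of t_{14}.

1st diffs: -1, -21, -89, -229, -465.
2nd diffs: -20, -68, -140, -236.
3rd diffs: -48, -72, -96.
4th diffs: -24, -24 (constant).
Newton forward-difference form: t_n = 5 + (-1)·C(n,1) + (-20)·C(n,2) + (-48)·C(n,3) + (-24)·C(n,4).
At n = 14: n = 14, so t_{14} = 5 - 14 - 1820 - 17472 - 24024 = -43325.

-43325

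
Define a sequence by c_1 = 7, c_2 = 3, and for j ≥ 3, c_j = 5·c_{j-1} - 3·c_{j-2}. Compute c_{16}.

-1673202351

Iterate the recurrence:
c_3 = -6;  c_4 = -39;  c_5 = -177;  …;  c_{13} = -21004017;  c_{14} = -90375573;  c_{15} = -388865814;  c_{16} = -1673202351.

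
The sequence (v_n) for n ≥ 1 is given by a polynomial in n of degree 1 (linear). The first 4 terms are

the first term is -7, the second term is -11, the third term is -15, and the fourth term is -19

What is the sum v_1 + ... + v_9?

1st diffs: -4, -4, -4 (constant).
So v_n = -4n - 3.
Continuing: …, -23, -27, -31, -35, …, v_9 = -39.
Summing n = 1..9 (9 terms) gives -207.

-207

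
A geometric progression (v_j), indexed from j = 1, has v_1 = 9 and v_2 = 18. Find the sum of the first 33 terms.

77309411319

Common ratio r = 2.
v_j = 9·2^(j-1).
S = 9·(2^33 - 1)/(2 - 1) = 9·(8589934592 - 1)/(1) = 77309411319.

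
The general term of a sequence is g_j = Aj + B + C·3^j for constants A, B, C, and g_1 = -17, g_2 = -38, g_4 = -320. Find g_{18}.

Plug in j = 1, 2, 4: A + B + 3C = -17; 2A + B + 9C = -38; 4A + B + 81C = -320.
Subtracting the first from the second: A + 6C = -21.
Subtracting the second from the third: 2A + 72C = -282.
Solving: C = -4, A = 3, then B = -8.
Therefore g_{18} = 54 + (-8) + (-4)·387420489 = -1549681910.

-1549681910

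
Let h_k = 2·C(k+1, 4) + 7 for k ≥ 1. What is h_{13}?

2009

C(14, 4) = 1001, so h_{13} = 2009.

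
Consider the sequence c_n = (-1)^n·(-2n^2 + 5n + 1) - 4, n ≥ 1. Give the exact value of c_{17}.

488

(-1)^17 = -1; -2n^2 + 5n + 1 at n=17 is -492; so c_{17} = 488.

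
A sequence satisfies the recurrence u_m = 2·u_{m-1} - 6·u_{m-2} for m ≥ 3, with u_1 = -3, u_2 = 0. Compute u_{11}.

u_3 = 18, u_4 = 36, u_5 = -36, u_6 = -288, u_7 = -360, u_8 = 1008, u_9 = 4176, u_{10} = 2304, u_{11} = -20448.

-20448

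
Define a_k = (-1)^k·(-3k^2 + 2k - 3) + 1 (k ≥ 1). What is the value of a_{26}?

-1978

(-1)^26 = 1; -3k^2 + 2k - 3 at k=26 is -1979; so a_{26} = -1978.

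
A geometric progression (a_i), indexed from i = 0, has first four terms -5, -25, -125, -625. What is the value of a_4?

Common ratio r = 5.
a_i = (-5)·5^(i-0).
a_4 = (-5)·5^4 = -3125.

-3125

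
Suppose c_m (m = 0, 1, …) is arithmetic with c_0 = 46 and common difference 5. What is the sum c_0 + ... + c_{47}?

c_m = 46 + (m - 0)·5.
c_{47} = 281; S = 48·(46 + 281)/2 = 7848.

7848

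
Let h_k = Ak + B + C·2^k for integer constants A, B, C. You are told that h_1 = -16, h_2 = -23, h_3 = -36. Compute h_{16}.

The three given values yield: A + B + 2C = -16; 2A + B + 4C = -23; 3A + B + 8C = -36.
Subtracting the first from the second: A + 2C = -7.
Subtracting the second from the third: A + 4C = -13.
Solving: C = -3, A = -1, then B = -9.
Hence h_{16} = -1·16 + (-9) + (-3)·65536 = -196633.

-196633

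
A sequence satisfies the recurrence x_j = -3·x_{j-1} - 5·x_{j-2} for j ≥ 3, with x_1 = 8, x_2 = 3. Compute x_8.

-3093

Compute successive terms:
x_3 = -49;  x_4 = 132;  x_5 = -151;  x_6 = -207;  x_7 = 1376;  x_8 = -3093.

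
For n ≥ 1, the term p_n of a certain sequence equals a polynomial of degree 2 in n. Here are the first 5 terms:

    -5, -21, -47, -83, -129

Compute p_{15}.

1st diffs: -16, -26, -36, -46.
2nd diffs: -10, -10, -10 (constant).
Newton forward-difference form: p_n = -5 + (-16)·C(n-1,1) + (-10)·C(n-1,2).
At n = 15: n-1 = 14, so p_{15} = -5 - 224 - 910 = -1139.

-1139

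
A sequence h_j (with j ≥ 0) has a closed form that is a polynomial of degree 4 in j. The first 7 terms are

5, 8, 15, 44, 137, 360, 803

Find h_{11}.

1st diffs: 3, 7, 29, 93, 223, 443.
2nd diffs: 4, 22, 64, 130, 220.
3rd diffs: 18, 42, 66, 90.
4th diffs: 24, 24, 24 (constant).
Newton forward-difference form: h_j = 5 + 3·C(j,1) + 4·C(j,2) + 18·C(j,3) + 24·C(j,4).
At j = 11: j = 11, so h_{11} = 5 + 33 + 220 + 2970 + 7920 = 11148.

11148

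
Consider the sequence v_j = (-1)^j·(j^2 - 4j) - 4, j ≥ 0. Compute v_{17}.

-225

(-1)^17 = -1; j^2 - 4j at j=17 is 221; so v_{17} = -225.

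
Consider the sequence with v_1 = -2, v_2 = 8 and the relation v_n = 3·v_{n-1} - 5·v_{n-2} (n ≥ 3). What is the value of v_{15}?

-496766

Iterate the recurrence:
v_3 = 34; v_4 = 62; v_5 = 16; …; v_{12} = 24362; v_{13} = -32834; v_{14} = -220312; v_{15} = -496766.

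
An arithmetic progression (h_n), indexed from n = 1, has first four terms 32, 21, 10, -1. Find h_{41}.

-408

Common difference d = -11.
h_n = 32 + (n - 1)·(-11).
h_{41} = 32 + 40·(-11) = -408.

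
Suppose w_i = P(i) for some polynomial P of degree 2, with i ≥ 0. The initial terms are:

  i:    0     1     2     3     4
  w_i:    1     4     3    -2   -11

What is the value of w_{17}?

-492

1st diffs: 3, -1, -5, -9.
2nd diffs: -4, -4, -4 (constant).
So w_i = -2i^2 + 5i + 1.
Evaluating at i = 17 gives w_{17} = -492.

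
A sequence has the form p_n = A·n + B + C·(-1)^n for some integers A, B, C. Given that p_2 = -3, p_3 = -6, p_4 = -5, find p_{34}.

-35

At n = 2, 3, 4: 2A + B + C = -3; 3A + B - C = -6; 4A + B + C = -5.
Subtracting the first from the second: A - 2C = -3.
Subtracting the second from the third: A + 2C = 1.
Solving: C = 1, A = -1, then B = -2.
Therefore p_{34} = -34 + (-2) + 1·1 = -35.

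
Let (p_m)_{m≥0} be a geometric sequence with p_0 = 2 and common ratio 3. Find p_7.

p_m = 2·3^(m-0).
p_7 = 2·3^7 = 4374.

4374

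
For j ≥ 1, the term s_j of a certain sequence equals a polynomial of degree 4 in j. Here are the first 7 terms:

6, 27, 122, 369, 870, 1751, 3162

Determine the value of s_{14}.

45519

1st diffs: 21, 95, 247, 501, 881, 1411.
2nd diffs: 74, 152, 254, 380, 530.
3rd diffs: 78, 102, 126, 150.
4th diffs: 24, 24, 24 (constant).
Newton forward-difference form: s_j = 6 + 21·C(j-1,1) + 74·C(j-1,2) + 78·C(j-1,3) + 24·C(j-1,4).
At j = 14: j-1 = 13, so s_{14} = 6 + 273 + 5772 + 22308 + 17160 = 45519.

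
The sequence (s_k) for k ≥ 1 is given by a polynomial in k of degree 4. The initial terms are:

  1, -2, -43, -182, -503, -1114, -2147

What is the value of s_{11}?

-13979

1st diffs: -3, -41, -139, -321, -611, -1033.
2nd diffs: -38, -98, -182, -290, -422.
3rd diffs: -60, -84, -108, -132.
4th diffs: -24, -24, -24 (constant).
Newton forward-difference form: s_k = 1 + (-3)·C(k-1,1) + (-38)·C(k-1,2) + (-60)·C(k-1,3) + (-24)·C(k-1,4).
At k = 11: k-1 = 10, so s_{11} = 1 - 30 - 1710 - 7200 - 5040 = -13979.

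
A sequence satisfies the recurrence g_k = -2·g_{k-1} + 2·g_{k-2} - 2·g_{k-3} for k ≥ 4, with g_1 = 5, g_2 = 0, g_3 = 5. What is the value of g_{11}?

31880

g_4 = -20  g_5 = 50  g_6 = -150  g_7 = 440  g_8 = -1280  g_9 = 3740  g_{10} = -10920  g_{11} = 31880.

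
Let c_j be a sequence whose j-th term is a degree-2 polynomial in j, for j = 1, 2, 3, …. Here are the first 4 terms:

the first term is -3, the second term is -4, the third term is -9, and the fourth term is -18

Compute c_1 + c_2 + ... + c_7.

1st diffs: -1, -5, -9.
2nd diffs: -4, -4 (constant).
Newton forward-difference form: c_j = -3 + (-1)·C(j-1,1) + (-4)·C(j-1,2).
Continuing: -31, -48, -69.
Summing j = 1..7 (7 terms) gives -182.

-182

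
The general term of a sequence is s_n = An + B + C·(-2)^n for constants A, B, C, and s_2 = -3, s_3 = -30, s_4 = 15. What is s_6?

105

At n = 2, 3, 4: 2A + B + 4C = -3; 3A + B - 8C = -30; 4A + B + 16C = 15.
Subtracting the first from the second: A - 12C = -27.
Subtracting the second from the third: A + 24C = 45.
Solving: C = 2, A = -3, then B = -5.
So s_n = -3·n + (-5) + 2·(-2)^n; at n=6 this is 105.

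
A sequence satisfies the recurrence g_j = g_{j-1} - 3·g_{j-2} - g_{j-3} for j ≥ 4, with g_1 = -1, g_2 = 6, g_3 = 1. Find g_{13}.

Iterate the recurrence:
g_4 = -16; g_5 = -25; g_6 = 22; g_7 = 113; g_8 = 72; g_9 = -289; g_{10} = -618; g_{11} = 177; g_{12} = 2320; g_{13} = 2407.

2407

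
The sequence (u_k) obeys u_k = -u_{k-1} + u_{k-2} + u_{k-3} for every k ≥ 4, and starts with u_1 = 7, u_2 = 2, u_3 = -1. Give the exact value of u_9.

-25

Iterate the recurrence:
u_4 = 10;  u_5 = -9;  u_6 = 18;  u_7 = -17;  u_8 = 26;  u_9 = -25.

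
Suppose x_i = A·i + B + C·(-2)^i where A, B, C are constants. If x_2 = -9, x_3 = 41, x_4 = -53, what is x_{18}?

Plug in i = 2, 3, 4: 2A + B + 4C = -9; 3A + B - 8C = 41; 4A + B + 16C = -53.
Subtracting the first from the second: A - 12C = 50.
Subtracting the second from the third: A + 24C = -94.
Solving: C = -4, A = 2, then B = 3.
Hence x_{18} = 2·18 + 3 + (-4)·262144 = -1048537.

-1048537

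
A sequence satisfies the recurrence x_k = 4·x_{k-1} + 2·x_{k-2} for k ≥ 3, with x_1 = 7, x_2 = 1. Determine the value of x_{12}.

Step forward from the initial values:
x_3 = 18; x_4 = 74; x_5 = 332; x_6 = 1476; x_7 = 6568; x_8 = 29224; x_9 = 130032; x_{10} = 578576; x_{11} = 2574368; x_{12} = 11454624.

11454624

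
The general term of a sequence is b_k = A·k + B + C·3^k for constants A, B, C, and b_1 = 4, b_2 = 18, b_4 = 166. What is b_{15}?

The three given values yield: A + B + 3C = 4; 2A + B + 9C = 18; 4A + B + 81C = 166.
Subtracting the first from the second: A + 6C = 14.
Subtracting the second from the third: 2A + 72C = 148.
Solving: C = 2, A = 2, then B = -4.
Therefore b_{15} = 30 + (-4) + 2·14348907 = 28697840.

28697840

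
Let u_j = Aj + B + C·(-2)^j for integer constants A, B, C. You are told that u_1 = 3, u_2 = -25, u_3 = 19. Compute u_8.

Plug in j = 1, 2, 3: A + B - 2C = 3; 2A + B + 4C = -25; 3A + B - 8C = 19.
Subtracting the first from the second: A + 6C = -28.
Subtracting the second from the third: A - 12C = 44.
Solving: C = -4, A = -4, then B = -1.
Therefore u_8 = -32 + (-1) + (-4)·256 = -1057.

-1057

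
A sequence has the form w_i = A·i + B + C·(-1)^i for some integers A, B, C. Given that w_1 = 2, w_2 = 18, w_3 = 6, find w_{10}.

34

Write the equations: A + B - C = 2; 2A + B + C = 18; 3A + B - C = 6.
Subtracting the first from the second: A + 2C = 16.
Subtracting the second from the third: A - 2C = -12.
Solving: C = 7, A = 2, then B = 7.
Hence w_{10} = 2·10 + 7 + 7·1 = 34.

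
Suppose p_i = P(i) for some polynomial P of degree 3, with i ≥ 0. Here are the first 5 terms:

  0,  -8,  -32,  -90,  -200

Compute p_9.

1st diffs: -8, -24, -58, -110.
2nd diffs: -16, -34, -52.
3rd diffs: -18, -18 (constant).
So p_i = -3i^3 + i^2 - 6i.
Evaluating at i = 9 gives p_9 = -2160.

-2160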